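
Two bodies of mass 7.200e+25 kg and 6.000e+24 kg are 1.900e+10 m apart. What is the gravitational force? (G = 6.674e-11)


F = G*m1*m2/r^2 = 6.674e-11 * 7.200e+25 * 6.000e+24 / (1.900e+10)^2 = 6.674e-11 * 4.320e+50 / 3.610e+20 = 7.987e+19

7.987e+19 N


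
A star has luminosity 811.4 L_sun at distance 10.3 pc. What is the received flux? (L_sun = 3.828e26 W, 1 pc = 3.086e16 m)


F = L / (4*pi*d^2) = 3.106e+29 / (4*pi*(3.179e+17)^2) = 2.446e-07

2.446e-07 W/m^2


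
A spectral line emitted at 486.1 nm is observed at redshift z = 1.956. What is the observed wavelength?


lam_obs = lam_emit * (1 + z) = 486.1 * (1 + 1.956) = 1436.9116

1436.9116 nm


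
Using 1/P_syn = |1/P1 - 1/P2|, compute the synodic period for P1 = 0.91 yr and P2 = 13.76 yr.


1/P_syn = |1/P1 - 1/P2| = |1/0.91 - 1/13.76| => P_syn = 0.9744

0.9744 years


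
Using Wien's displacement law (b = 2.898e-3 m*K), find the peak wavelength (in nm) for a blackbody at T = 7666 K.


lam_max = b / T = 2.898e-3 / 7666 = 3.780e-07 m = 378.0329 nm

378.0329 nm


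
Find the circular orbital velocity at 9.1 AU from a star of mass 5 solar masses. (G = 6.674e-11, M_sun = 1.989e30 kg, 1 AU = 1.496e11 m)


v = sqrt(GM/r) = sqrt(6.674e-11 * 9.945e+30 / 1.361e+12) = 22080.505

22080.505 m/s


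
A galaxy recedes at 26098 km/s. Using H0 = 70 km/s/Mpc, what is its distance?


d = v / H0 = 26098 / 70 = 372.8286

372.8286 Mpc


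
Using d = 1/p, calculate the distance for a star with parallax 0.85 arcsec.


d = 1/p = 1/0.85 = 1.1765

1.1765 pc


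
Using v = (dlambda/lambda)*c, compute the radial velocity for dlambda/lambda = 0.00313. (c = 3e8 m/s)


v = (dlambda/lambda) * c = 0.00313 * 3e8 = 939000.0

939000.0 m/s


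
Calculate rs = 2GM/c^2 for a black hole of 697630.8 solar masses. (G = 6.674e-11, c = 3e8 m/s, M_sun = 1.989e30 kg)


M = 697630.8 * 1.989e30 kg = 1.387587661e+36 kg. rs = 2GM/c^2 = 2 * 6.674e-11 * 1.387587661e+36 / (3e8)^2 = 2.058e+09

2.058e+09 m


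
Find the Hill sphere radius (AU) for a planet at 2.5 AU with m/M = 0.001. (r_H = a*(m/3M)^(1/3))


r_H = a * (m/3M)^(1/3) = 2.5 * (0.001/3)^(1/3) = 0.1733

0.1733 AU


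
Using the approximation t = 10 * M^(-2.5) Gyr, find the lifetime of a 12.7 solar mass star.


t = 10 * M^(-2.5) = 10 * 12.7^(-2.5) = 0.0174

0.0174 Gyr


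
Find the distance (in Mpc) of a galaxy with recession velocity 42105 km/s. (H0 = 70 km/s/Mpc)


d = v / H0 = 42105 / 70 = 601.5

601.5 Mpc


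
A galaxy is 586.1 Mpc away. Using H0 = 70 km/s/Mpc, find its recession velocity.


v = H0 * d = 70 * 586.1 = 41027.0

41027.0 km/s


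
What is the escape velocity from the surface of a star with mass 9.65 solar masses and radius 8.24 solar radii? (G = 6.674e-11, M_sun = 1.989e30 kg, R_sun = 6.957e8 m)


M = 9.65 * 1.989e30 kg = 1.919385e+31 kg; R = 8.24 * 6.957e8 m = 5.732568e+09 m. v_esc = sqrt(2GM/R) = sqrt(2 * 6.674e-11 * 1.919385e+31 / 5.732568e+09) = 668520.2081

668520.2081 m/s


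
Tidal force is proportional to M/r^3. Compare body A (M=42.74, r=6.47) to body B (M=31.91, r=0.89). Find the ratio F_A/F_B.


Ratio = (M1/r1^3) / (M2/r2^3) = (42.74/6.47^3) / (31.91/0.89^3) = 0.0035

0.0035


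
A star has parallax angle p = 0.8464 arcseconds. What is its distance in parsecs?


d = 1/p = 1/0.8464 = 1.1815

1.1815 pc


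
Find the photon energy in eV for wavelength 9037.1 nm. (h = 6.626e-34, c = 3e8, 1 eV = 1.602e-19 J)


E = hc/lambda = 6.626e-34 * 3e8 / 9.037e-06 = 2.200e-20 J = 0.1373 eV

0.1373 eV


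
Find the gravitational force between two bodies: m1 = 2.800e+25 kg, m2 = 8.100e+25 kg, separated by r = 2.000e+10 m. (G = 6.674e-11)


F = G*m1*m2/r^2 = 6.674e-11 * 2.800e+25 * 8.100e+25 / (2.000e+10)^2 = 6.674e-11 * 2.268e+51 / 4.000e+20 = 3.784e+20

3.784e+20 N


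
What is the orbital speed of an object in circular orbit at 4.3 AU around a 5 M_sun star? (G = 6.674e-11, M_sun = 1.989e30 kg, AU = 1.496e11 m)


v = sqrt(GM/r) = sqrt(6.674e-11 * 9.945e+30 / 6.433e+11) = 32121.4743

32121.4743 m/s


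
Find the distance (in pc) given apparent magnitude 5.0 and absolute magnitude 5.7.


d = 10^((m - M + 5)/5) = 10^((5.0 - 5.7 + 5)/5) = 7.2444

7.2444 pc


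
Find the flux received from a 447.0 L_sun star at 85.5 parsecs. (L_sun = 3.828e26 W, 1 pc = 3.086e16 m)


F = L / (4*pi*d^2) = 1.711e+29 / (4*pi*(2.639e+18)^2) = 1.956e-09

1.956e-09 W/m^2


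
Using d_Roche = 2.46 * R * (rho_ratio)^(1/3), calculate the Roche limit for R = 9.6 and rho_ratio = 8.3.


d_Roche = 2.46 * 9.6 * 8.3^(1/3) = 47.8152

47.8152


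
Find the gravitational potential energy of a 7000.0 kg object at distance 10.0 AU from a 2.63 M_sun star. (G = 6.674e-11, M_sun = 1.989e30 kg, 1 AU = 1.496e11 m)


M = 2.63 * 1.989e30 kg = 5.23107e+30 kg; r = 10.0 AU * 1.496e11 m/AU = 1.496e+12 m. U = -GM*m/r = -(6.674e-11 * 5.23107e+30 * 7000.0) / 1.496e+12 = -1.634e+12

-1.634e+12 J


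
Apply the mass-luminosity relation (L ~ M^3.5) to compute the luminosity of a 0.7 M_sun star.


L/L_sun = (M/M_sun)^3.5 = 0.7^3.5 = 0.287

0.287 L_sun


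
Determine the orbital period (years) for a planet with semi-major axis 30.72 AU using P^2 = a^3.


P = a^(3/2) = 30.72^1.5 = 170.2675

170.2675 years


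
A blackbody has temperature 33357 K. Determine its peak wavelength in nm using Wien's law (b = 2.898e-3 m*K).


lam_max = b / T = 2.898e-3 / 33357 = 8.688e-08 m = 86.8783 nm

86.8783 nm


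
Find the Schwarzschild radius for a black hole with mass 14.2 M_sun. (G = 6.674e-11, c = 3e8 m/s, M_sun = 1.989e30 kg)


M = 14.2 * 1.989e30 kg = 2.82438e+31 kg. rs = 2GM/c^2 = 2 * 6.674e-11 * 2.82438e+31 / (3e8)^2 = 41888.6936

41888.6936 m


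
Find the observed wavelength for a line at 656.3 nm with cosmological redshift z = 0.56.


lam_obs = lam_emit * (1 + z) = 656.3 * (1 + 0.56) = 1023.828

1023.828 nm


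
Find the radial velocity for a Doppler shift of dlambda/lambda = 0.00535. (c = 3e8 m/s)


v = (dlambda/lambda) * c = 0.00535 * 3e8 = 1.605e+06

1.605e+06 m/s


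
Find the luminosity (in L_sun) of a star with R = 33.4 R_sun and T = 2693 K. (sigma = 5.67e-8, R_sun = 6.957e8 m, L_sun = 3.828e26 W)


R = 33.4 * 6.957e8 m = 2.323638e+10 m. L = 4*pi*R^2*sigma*T^4 = 4*pi*(2.323638e+10)^2 * 5.67e-8 * 2693^4 = 2.023369862e+28 W. L/L_sun = 2.023369862e+28 / 3.828e26 = 52.8571

52.8571 L_sun


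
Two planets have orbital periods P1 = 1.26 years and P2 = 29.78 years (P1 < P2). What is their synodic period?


1/P_syn = |1/P1 - 1/P2| = |1/1.26 - 1/29.78| => P_syn = 1.3157

1.3157 years


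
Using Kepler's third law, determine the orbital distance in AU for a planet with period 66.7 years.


a = P^(2/3) = 66.7^(2/3) = 16.4469

16.4469 AU


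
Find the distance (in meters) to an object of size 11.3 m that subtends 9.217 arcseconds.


D = size / theta_rad, theta_rad = 9.217 * pi/(180*3600) = 4.469e-05, D = 252879.7126

252879.7126 m


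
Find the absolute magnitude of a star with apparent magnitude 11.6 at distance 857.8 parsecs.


M = m - 5*log10(d) + 5 = 11.6 - 5*log10(857.8) + 5 = 1.9331

1.9331


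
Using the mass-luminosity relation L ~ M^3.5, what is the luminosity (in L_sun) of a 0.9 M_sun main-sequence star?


L/L_sun = (M/M_sun)^3.5 = 0.9^3.5 = 0.6916

0.6916 L_sun


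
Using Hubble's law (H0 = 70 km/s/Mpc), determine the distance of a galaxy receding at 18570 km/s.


d = v / H0 = 18570 / 70 = 265.2857

265.2857 Mpc


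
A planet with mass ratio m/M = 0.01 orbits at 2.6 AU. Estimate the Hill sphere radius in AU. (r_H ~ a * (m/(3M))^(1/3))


r_H = a * (m/3M)^(1/3) = 2.6 * (0.01/3)^(1/3) = 0.3884

0.3884 AU


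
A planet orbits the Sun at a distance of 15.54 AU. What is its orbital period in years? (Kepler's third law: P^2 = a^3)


P = a^(3/2) = 15.54^1.5 = 61.2599

61.2599 years


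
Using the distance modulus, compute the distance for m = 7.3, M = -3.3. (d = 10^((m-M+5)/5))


d = 10^((m - M + 5)/5) = 10^((7.3 - -3.3 + 5)/5) = 1318.2567

1318.2567 pc


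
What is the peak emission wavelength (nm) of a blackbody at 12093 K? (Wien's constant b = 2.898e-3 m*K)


lam_max = b / T = 2.898e-3 / 12093 = 2.396e-07 m = 239.6428 nm

239.6428 nm


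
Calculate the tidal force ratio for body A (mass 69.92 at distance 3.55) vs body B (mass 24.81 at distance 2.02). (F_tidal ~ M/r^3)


Ratio = (M1/r1^3) / (M2/r2^3) = (69.92/3.55^3) / (24.81/2.02^3) = 0.5192

0.5192


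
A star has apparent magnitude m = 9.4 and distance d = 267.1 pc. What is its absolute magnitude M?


M = m - 5*log10(d) + 5 = 9.4 - 5*log10(267.1) + 5 = 2.2666

2.2666


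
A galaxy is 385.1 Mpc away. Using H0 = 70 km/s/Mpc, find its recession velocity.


v = H0 * d = 70 * 385.1 = 26957.0

26957.0 km/s


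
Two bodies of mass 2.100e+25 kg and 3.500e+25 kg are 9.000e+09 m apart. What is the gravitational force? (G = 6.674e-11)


F = G*m1*m2/r^2 = 6.674e-11 * 2.100e+25 * 3.500e+25 / (9.000e+09)^2 = 6.674e-11 * 7.350e+50 / 8.100e+19 = 6.056e+20

6.056e+20 N


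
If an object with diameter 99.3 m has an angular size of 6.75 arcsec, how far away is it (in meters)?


D = size / theta_rad, theta_rad = 6.75 * pi/(180*3600) = 3.272e-05, D = 3.034e+06

3.034e+06 m


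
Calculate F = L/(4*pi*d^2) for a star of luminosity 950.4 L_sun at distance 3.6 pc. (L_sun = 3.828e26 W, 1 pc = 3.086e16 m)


F = L / (4*pi*d^2) = 3.638e+29 / (4*pi*(1.111e+17)^2) = 2.346e-06

2.346e-06 W/m^2


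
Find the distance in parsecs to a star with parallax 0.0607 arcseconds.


d = 1/p = 1/0.0607 = 16.4745

16.4745 pc


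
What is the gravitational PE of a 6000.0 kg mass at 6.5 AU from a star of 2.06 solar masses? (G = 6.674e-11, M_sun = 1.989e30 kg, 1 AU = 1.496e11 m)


M = 2.06 * 1.989e30 kg = 4.09734e+30 kg; r = 6.5 AU * 1.496e11 m/AU = 9.724e+11 m. U = -GM*m/r = -(6.674e-11 * 4.09734e+30 * 6000.0) / 9.724e+11 = -1.687e+12

-1.687e+12 J


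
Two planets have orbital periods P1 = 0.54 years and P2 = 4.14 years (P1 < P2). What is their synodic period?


1/P_syn = |1/P1 - 1/P2| = |1/0.54 - 1/4.14| => P_syn = 0.621

0.621 years


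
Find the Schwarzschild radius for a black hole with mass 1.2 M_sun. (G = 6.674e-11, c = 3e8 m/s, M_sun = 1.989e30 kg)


M = 1.2 * 1.989e30 kg = 2.3868e+30 kg. rs = 2GM/c^2 = 2 * 6.674e-11 * 2.3868e+30 / (3e8)^2 = 3539.8896

3539.8896 m


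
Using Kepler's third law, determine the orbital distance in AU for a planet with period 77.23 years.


a = P^(2/3) = 77.23^(2/3) = 18.1353

18.1353 AU


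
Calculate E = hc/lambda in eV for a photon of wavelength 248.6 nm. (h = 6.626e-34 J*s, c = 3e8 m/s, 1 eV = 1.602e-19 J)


E = hc/lambda = 6.626e-34 * 3e8 / 2.486e-07 = 7.996e-19 J = 4.9912 eV

4.9912 eV


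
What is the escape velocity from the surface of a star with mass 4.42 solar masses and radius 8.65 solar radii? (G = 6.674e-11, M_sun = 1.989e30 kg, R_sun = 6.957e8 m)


M = 4.42 * 1.989e30 kg = 8.79138e+30 kg; R = 8.65 * 6.957e8 m = 6.017805e+09 m. v_esc = sqrt(2GM/R) = sqrt(2 * 6.674e-11 * 8.79138e+30 / 6.017805e+09) = 441588.3119

441588.3119 m/s


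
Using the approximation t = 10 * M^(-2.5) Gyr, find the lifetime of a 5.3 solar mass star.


t = 10 * M^(-2.5) = 10 * 5.3^(-2.5) = 0.1546

0.1546 Gyr


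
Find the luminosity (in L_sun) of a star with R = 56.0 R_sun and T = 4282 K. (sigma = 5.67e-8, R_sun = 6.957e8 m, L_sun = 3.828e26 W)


R = 56.0 * 6.957e8 m = 3.89592e+10 m. L = 4*pi*R^2*sigma*T^4 = 4*pi*(3.89592e+10)^2 * 5.67e-8 * 4282^4 = 3.635797071e+29 W. L/L_sun = 3.635797071e+29 / 3.828e26 = 949.7902

949.7902 L_sun


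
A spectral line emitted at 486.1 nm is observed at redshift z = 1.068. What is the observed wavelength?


lam_obs = lam_emit * (1 + z) = 486.1 * (1 + 1.068) = 1005.2548

1005.2548 nm


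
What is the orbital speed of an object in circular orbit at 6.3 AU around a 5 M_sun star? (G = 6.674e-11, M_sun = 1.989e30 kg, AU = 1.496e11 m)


v = sqrt(GM/r) = sqrt(6.674e-11 * 9.945e+30 / 9.425e+11) = 26537.4643

26537.4643 m/s


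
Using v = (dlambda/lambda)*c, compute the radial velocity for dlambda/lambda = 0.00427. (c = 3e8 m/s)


v = (dlambda/lambda) * c = 0.00427 * 3e8 = 1.281e+06

1.281e+06 m/s


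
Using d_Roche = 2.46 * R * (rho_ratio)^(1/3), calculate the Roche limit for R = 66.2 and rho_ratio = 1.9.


d_Roche = 2.46 * 66.2 * 1.9^(1/3) = 201.7024

201.7024


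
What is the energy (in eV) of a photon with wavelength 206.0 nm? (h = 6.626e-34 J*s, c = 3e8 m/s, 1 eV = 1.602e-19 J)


E = hc/lambda = 6.626e-34 * 3e8 / 2.060e-07 = 9.650e-19 J = 6.0234 eV

6.0234 eV


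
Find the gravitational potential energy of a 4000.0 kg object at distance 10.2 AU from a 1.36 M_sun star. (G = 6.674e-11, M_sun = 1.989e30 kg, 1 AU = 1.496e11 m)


M = 1.36 * 1.989e30 kg = 2.70504e+30 kg; r = 10.2 AU * 1.496e11 m/AU = 1.52592e+12 m. U = -GM*m/r = -(6.674e-11 * 2.70504e+30 * 4000.0) / 1.52592e+12 = -4.732e+11

-4.732e+11 J


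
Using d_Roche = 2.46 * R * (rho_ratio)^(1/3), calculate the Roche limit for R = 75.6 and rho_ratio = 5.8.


d_Roche = 2.46 * 75.6 * 5.8^(1/3) = 334.1434

334.1434


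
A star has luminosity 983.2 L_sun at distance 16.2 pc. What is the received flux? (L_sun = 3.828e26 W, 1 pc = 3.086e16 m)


F = L / (4*pi*d^2) = 3.764e+29 / (4*pi*(4.999e+17)^2) = 1.198e-07

1.198e-07 W/m^2


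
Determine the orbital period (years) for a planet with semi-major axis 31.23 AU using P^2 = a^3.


P = a^(3/2) = 31.23^1.5 = 174.5251

174.5251 years


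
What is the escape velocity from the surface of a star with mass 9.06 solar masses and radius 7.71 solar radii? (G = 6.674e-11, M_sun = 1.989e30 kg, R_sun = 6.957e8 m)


M = 9.06 * 1.989e30 kg = 1.802034e+31 kg; R = 7.71 * 6.957e8 m = 5.363847e+09 m. v_esc = sqrt(2GM/R) = sqrt(2 * 6.674e-11 * 1.802034e+31 / 5.363847e+09) = 669655.4361

669655.4361 m/s


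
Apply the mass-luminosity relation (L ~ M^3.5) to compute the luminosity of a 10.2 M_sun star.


L/L_sun = (M/M_sun)^3.5 = 10.2^3.5 = 3389.2266

3389.2266 L_sun


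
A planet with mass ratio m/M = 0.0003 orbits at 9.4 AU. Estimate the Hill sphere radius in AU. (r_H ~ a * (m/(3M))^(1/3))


r_H = a * (m/3M)^(1/3) = 9.4 * (0.0003/3)^(1/3) = 0.4363

0.4363 AU


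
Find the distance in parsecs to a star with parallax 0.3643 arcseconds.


d = 1/p = 1/0.3643 = 2.745

2.745 pc


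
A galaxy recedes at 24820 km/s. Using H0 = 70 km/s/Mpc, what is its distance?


d = v / H0 = 24820 / 70 = 354.5714

354.5714 Mpc


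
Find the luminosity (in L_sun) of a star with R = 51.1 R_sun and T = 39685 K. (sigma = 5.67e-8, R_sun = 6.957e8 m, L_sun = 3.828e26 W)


R = 51.1 * 6.957e8 m = 3.555027e+10 m. L = 4*pi*R^2*sigma*T^4 = 4*pi*(3.555027e+10)^2 * 5.67e-8 * 39685^4 = 2.233491317e+33 W. L/L_sun = 2.233491317e+33 / 3.828e26 = 5.835e+06

5.835e+06 L_sun


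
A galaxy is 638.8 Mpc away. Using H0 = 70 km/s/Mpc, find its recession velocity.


v = H0 * d = 70 * 638.8 = 44716.0

44716.0 km/s


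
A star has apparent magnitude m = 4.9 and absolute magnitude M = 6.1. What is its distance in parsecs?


d = 10^((m - M + 5)/5) = 10^((4.9 - 6.1 + 5)/5) = 5.7544

5.7544 pc


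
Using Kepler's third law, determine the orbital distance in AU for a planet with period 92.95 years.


a = P^(2/3) = 92.95^(2/3) = 20.5195

20.5195 AU


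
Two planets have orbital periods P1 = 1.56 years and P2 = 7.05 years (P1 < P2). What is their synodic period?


1/P_syn = |1/P1 - 1/P2| = |1/1.56 - 1/7.05| => P_syn = 2.0033

2.0033 years


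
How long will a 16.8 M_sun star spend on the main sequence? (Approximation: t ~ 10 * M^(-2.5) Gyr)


t = 10 * M^(-2.5) = 10 * 16.8^(-2.5) = 0.0086

0.0086 Gyr


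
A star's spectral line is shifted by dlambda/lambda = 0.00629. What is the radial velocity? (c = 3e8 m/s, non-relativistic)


v = (dlambda/lambda) * c = 0.00629 * 3e8 = 1.887e+06

1.887e+06 m/s


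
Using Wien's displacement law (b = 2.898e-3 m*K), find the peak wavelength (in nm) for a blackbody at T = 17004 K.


lam_max = b / T = 2.898e-3 / 17004 = 1.704e-07 m = 170.4305 nm

170.4305 nm


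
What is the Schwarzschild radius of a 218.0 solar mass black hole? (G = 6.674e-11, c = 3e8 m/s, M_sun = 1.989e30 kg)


M = 218.0 * 1.989e30 kg = 4.33602e+32 kg. rs = 2GM/c^2 = 2 * 6.674e-11 * 4.33602e+32 / (3e8)^2 = 643079.944

643079.944 m


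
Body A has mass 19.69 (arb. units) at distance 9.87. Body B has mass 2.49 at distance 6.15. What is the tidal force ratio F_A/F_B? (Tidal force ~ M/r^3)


Ratio = (M1/r1^3) / (M2/r2^3) = (19.69/9.87^3) / (2.49/6.15^3) = 1.913

1.913


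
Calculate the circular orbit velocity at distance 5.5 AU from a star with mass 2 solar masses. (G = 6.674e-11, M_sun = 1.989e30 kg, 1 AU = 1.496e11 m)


v = sqrt(GM/r) = sqrt(6.674e-11 * 3.978e+30 / 8.228e+11) = 17962.9785

17962.9785 m/s


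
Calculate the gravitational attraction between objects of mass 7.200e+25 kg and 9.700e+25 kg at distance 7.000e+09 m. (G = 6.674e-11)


F = G*m1*m2/r^2 = 6.674e-11 * 7.200e+25 * 9.700e+25 / (7.000e+09)^2 = 6.674e-11 * 6.984e+51 / 4.900e+19 = 9.512e+21

9.512e+21 N


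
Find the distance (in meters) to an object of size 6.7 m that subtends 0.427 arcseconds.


D = size / theta_rad, theta_rad = 0.427 * pi/(180*3600) = 2.070e-06, D = 3.236e+06

3.236e+06 m


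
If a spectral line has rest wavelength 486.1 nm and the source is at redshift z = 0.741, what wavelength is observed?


lam_obs = lam_emit * (1 + z) = 486.1 * (1 + 0.741) = 846.3001

846.3001 nm


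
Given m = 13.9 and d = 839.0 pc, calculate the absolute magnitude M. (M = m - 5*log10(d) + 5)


M = m - 5*log10(d) + 5 = 13.9 - 5*log10(839.0) + 5 = 4.2812

4.2812


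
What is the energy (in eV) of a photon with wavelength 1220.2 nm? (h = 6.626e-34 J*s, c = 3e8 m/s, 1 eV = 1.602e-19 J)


E = hc/lambda = 6.626e-34 * 3e8 / 1.220e-06 = 1.629e-19 J = 1.0169 eV

1.0169 eV


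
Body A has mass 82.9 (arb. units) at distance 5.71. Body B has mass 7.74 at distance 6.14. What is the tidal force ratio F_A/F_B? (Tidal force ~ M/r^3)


Ratio = (M1/r1^3) / (M2/r2^3) = (82.9/5.71^3) / (7.74/6.14^3) = 13.3171

13.3171


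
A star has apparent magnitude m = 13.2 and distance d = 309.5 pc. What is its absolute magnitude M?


M = m - 5*log10(d) + 5 = 13.2 - 5*log10(309.5) + 5 = 5.7467

5.7467


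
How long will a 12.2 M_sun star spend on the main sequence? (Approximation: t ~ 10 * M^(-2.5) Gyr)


t = 10 * M^(-2.5) = 10 * 12.2^(-2.5) = 0.0192

0.0192 Gyr


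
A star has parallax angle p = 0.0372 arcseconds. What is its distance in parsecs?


d = 1/p = 1/0.0372 = 26.8817

26.8817 pc


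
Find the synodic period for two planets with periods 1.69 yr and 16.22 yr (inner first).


1/P_syn = |1/P1 - 1/P2| = |1/1.69 - 1/16.22| => P_syn = 1.8866

1.8866 years


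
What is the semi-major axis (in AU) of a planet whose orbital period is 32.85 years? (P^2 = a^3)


a = P^(2/3) = 32.85^(2/3) = 10.2571

10.2571 AU


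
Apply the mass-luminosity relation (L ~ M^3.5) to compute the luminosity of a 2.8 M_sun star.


L/L_sun = (M/M_sun)^3.5 = 2.8^3.5 = 36.7327

36.7327 L_sun


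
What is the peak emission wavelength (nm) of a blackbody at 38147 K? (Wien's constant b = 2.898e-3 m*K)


lam_max = b / T = 2.898e-3 / 38147 = 7.597e-08 m = 75.9693 nm

75.9693 nm


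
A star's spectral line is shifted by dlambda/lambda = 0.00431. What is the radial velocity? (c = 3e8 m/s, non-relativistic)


v = (dlambda/lambda) * c = 0.00431 * 3e8 = 1.293e+06

1.293e+06 m/s


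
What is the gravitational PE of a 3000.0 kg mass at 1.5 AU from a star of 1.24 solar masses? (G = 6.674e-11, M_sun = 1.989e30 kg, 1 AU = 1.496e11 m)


M = 1.24 * 1.989e30 kg = 2.46636e+30 kg; r = 1.5 AU * 1.496e11 m/AU = 2.244e+11 m. U = -GM*m/r = -(6.674e-11 * 2.46636e+30 * 3000.0) / 2.244e+11 = -2.201e+12

-2.201e+12 J


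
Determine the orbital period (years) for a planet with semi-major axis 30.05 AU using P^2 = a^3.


P = a^(3/2) = 30.05^1.5 = 164.7277

164.7277 years


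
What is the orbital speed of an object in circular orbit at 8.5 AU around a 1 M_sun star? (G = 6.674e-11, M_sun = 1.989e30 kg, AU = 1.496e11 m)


v = sqrt(GM/r) = sqrt(6.674e-11 * 1.989e+30 / 1.272e+12) = 10217.2785

10217.2785 m/s


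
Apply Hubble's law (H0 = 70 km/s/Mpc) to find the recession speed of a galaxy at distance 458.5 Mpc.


v = H0 * d = 70 * 458.5 = 32095.0

32095.0 km/s


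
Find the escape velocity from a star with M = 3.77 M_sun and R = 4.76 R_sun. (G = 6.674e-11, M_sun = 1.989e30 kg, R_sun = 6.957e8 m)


M = 3.77 * 1.989e30 kg = 7.49853e+30 kg; R = 4.76 * 6.957e8 m = 3.311532e+09 m. v_esc = sqrt(2GM/R) = sqrt(2 * 6.674e-11 * 7.49853e+30 / 3.311532e+09) = 549770.823

549770.823 m/s


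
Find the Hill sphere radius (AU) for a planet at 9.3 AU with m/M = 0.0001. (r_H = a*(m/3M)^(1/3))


r_H = a * (m/3M)^(1/3) = 9.3 * (0.0001/3)^(1/3) = 0.2993

0.2993 AU


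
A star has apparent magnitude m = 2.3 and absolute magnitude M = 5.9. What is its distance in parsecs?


d = 10^((m - M + 5)/5) = 10^((2.3 - 5.9 + 5)/5) = 1.9055

1.9055 pc


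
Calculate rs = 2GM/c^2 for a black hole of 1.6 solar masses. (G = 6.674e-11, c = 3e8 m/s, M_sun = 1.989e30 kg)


M = 1.6 * 1.989e30 kg = 3.1824e+30 kg. rs = 2GM/c^2 = 2 * 6.674e-11 * 3.1824e+30 / (3e8)^2 = 4719.8528

4719.8528 m


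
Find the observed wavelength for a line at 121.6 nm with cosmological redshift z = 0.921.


lam_obs = lam_emit * (1 + z) = 121.6 * (1 + 0.921) = 233.5936

233.5936 nm


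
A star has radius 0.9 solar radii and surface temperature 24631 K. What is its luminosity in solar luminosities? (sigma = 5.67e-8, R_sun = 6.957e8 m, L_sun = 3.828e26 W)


R = 0.9 * 6.957e8 m = 6.2613e+08 m. L = 4*pi*R^2*sigma*T^4 = 4*pi*(6.2613e+08)^2 * 5.67e-8 * 24631^4 = 1.028134957e+29 W. L/L_sun = 1.028134957e+29 / 3.828e26 = 268.5828

268.5828 L_sun


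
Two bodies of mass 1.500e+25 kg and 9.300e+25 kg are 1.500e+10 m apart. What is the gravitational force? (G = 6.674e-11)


F = G*m1*m2/r^2 = 6.674e-11 * 1.500e+25 * 9.300e+25 / (1.500e+10)^2 = 6.674e-11 * 1.395e+51 / 2.250e+20 = 4.138e+20

4.138e+20 N


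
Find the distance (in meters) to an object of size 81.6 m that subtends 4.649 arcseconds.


D = size / theta_rad, theta_rad = 4.649 * pi/(180*3600) = 2.254e-05, D = 3.620e+06

3.620e+06 m


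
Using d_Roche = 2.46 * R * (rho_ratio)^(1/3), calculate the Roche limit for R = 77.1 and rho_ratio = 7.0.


d_Roche = 2.46 * 77.1 * 7.0^(1/3) = 362.818

362.818


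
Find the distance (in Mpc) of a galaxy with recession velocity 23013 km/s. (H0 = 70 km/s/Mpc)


d = v / H0 = 23013 / 70 = 328.7571

328.7571 Mpc


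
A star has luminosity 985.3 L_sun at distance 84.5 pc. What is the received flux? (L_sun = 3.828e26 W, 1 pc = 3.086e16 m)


F = L / (4*pi*d^2) = 3.772e+29 / (4*pi*(2.608e+18)^2) = 4.414e-09

4.414e-09 W/m^2


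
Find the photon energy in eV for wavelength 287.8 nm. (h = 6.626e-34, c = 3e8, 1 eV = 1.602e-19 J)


E = hc/lambda = 6.626e-34 * 3e8 / 2.878e-07 = 6.907e-19 J = 4.3114 eV

4.3114 eV


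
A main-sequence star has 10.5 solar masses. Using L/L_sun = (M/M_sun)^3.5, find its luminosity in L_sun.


L/L_sun = (M/M_sun)^3.5 = 10.5^3.5 = 3751.1337

3751.1337 L_sun


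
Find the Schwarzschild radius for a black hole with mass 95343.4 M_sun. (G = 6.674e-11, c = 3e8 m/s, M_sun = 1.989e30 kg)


M = 95343.4 * 1.989e30 kg = 1.896380226e+35 kg. rs = 2GM/c^2 = 2 * 6.674e-11 * 1.896380226e+35 / (3e8)^2 = 2.813e+08

2.813e+08 m


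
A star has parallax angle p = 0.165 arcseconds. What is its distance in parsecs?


d = 1/p = 1/0.165 = 6.0606

6.0606 pc


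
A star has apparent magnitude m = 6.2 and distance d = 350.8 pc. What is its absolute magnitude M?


M = m - 5*log10(d) + 5 = 6.2 - 5*log10(350.8) + 5 = -1.5253

-1.5253


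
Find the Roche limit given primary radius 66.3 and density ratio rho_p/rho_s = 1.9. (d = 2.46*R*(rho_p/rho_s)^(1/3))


d_Roche = 2.46 * 66.3 * 1.9^(1/3) = 202.007

202.007


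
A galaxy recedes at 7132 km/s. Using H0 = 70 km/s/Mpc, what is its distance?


d = v / H0 = 7132 / 70 = 101.8857

101.8857 Mpc


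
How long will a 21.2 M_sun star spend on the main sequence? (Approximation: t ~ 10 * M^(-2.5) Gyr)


t = 10 * M^(-2.5) = 10 * 21.2^(-2.5) = 0.0048

0.0048 Gyr


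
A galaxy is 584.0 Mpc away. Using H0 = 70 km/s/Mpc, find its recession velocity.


v = H0 * d = 70 * 584.0 = 40880.0

40880.0 km/s


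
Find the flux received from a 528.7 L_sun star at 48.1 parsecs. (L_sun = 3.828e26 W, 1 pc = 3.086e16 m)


F = L / (4*pi*d^2) = 2.024e+29 / (4*pi*(1.484e+18)^2) = 7.310e-09

7.310e-09 W/m^2


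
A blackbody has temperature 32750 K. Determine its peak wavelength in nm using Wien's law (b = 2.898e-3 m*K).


lam_max = b / T = 2.898e-3 / 32750 = 8.849e-08 m = 88.4885 nm

88.4885 nm


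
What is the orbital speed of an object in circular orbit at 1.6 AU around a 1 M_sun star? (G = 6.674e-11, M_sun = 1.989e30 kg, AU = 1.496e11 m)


v = sqrt(GM/r) = sqrt(6.674e-11 * 1.989e+30 / 2.394e+11) = 23549.6634

23549.6634 m/s


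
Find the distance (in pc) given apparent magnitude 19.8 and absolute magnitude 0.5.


d = 10^((m - M + 5)/5) = 10^((19.8 - 0.5 + 5)/5) = 72443.596

72443.596 pc


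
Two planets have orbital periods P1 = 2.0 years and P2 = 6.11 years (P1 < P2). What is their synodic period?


1/P_syn = |1/P1 - 1/P2| = |1/2.0 - 1/6.11| => P_syn = 2.9732

2.9732 years


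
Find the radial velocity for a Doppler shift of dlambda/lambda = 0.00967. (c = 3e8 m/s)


v = (dlambda/lambda) * c = 0.00967 * 3e8 = 2.901e+06

2.901e+06 m/s


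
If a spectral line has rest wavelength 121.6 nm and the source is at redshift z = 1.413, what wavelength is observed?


lam_obs = lam_emit * (1 + z) = 121.6 * (1 + 1.413) = 293.4208

293.4208 nm


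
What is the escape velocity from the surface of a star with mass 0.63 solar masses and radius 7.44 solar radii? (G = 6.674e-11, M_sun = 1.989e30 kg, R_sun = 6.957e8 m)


M = 0.63 * 1.989e30 kg = 1.25307e+30 kg; R = 7.44 * 6.957e8 m = 5.176008e+09 m. v_esc = sqrt(2GM/R) = sqrt(2 * 6.674e-11 * 1.25307e+30 / 5.176008e+09) = 179762.1674

179762.1674 m/s


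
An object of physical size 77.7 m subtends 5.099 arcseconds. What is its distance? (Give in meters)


D = size / theta_rad, theta_rad = 5.099 * pi/(180*3600) = 2.472e-05, D = 3.143e+06

3.143e+06 m


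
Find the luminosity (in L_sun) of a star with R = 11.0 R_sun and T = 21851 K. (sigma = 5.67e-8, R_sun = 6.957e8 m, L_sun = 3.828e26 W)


R = 11.0 * 6.957e8 m = 7.6527e+09 m. L = 4*pi*R^2*sigma*T^4 = 4*pi*(7.6527e+09)^2 * 5.67e-8 * 21851^4 = 9.51278252e+30 W. L/L_sun = 9.51278252e+30 / 3.828e26 = 24850.529

24850.529 L_sun


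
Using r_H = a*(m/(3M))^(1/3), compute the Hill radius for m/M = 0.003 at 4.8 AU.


r_H = a * (m/3M)^(1/3) = 4.8 * (0.003/3)^(1/3) = 0.48

0.48 AU


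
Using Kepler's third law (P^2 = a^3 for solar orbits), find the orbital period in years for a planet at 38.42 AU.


P = a^(3/2) = 38.42^1.5 = 238.142

238.142 years


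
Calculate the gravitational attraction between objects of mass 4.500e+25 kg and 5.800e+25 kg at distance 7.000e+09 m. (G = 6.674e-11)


F = G*m1*m2/r^2 = 6.674e-11 * 4.500e+25 * 5.800e+25 / (7.000e+09)^2 = 6.674e-11 * 2.610e+51 / 4.900e+19 = 3.555e+21

3.555e+21 N


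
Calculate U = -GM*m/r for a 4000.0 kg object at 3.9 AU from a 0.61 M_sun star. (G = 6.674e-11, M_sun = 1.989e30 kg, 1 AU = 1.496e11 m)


M = 0.61 * 1.989e30 kg = 1.21329e+30 kg; r = 3.9 AU * 1.496e11 m/AU = 5.8344e+11 m. U = -GM*m/r = -(6.674e-11 * 1.21329e+30 * 4000.0) / 5.8344e+11 = -5.552e+11

-5.552e+11 J


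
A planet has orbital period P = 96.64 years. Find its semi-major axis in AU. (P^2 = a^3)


a = P^(2/3) = 96.64^(2/3) = 21.059

21.059 AU


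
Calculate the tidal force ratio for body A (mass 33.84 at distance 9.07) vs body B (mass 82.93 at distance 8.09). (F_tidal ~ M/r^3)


Ratio = (M1/r1^3) / (M2/r2^3) = (33.84/9.07^3) / (82.93/8.09^3) = 0.2896

0.2896


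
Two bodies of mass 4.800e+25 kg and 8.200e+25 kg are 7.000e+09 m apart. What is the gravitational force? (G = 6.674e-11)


F = G*m1*m2/r^2 = 6.674e-11 * 4.800e+25 * 8.200e+25 / (7.000e+09)^2 = 6.674e-11 * 3.936e+51 / 4.900e+19 = 5.361e+21

5.361e+21 N


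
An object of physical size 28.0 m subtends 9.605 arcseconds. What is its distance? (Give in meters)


D = size / theta_rad, theta_rad = 9.605 * pi/(180*3600) = 4.657e-05, D = 601292.5117

601292.5117 m


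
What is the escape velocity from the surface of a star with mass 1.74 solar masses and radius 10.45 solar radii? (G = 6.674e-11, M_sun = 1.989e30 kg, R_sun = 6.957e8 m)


M = 1.74 * 1.989e30 kg = 3.46086e+30 kg; R = 10.45 * 6.957e8 m = 7.270065e+09 m. v_esc = sqrt(2GM/R) = sqrt(2 * 6.674e-11 * 3.46086e+30 / 7.270065e+09) = 252075.6918

252075.6918 m/s


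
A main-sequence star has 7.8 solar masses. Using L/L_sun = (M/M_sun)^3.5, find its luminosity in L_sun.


L/L_sun = (M/M_sun)^3.5 = 7.8^3.5 = 1325.3516

1325.3516 L_sun


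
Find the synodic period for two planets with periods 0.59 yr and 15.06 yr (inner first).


1/P_syn = |1/P1 - 1/P2| = |1/0.59 - 1/15.06| => P_syn = 0.6141

0.6141 years


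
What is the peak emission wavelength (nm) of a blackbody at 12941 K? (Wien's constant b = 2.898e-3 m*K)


lam_max = b / T = 2.898e-3 / 12941 = 2.239e-07 m = 223.9394 nm

223.9394 nm


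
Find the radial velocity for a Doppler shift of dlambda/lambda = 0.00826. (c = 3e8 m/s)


v = (dlambda/lambda) * c = 0.00826 * 3e8 = 2.478e+06

2.478e+06 m/s


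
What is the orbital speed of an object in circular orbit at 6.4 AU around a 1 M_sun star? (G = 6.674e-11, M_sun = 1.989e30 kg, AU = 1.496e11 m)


v = sqrt(GM/r) = sqrt(6.674e-11 * 1.989e+30 / 9.574e+11) = 11774.8317

11774.8317 m/s


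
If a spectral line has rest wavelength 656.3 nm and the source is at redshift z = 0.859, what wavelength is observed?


lam_obs = lam_emit * (1 + z) = 656.3 * (1 + 0.859) = 1220.0617

1220.0617 nm


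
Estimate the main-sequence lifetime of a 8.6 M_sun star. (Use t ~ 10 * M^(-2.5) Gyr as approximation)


t = 10 * M^(-2.5) = 10 * 8.6^(-2.5) = 0.0461

0.0461 Gyr


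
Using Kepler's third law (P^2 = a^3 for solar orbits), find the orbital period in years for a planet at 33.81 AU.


P = a^(3/2) = 33.81^1.5 = 196.5929

196.5929 years


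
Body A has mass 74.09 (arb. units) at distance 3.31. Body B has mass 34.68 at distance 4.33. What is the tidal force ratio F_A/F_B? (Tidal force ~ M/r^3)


Ratio = (M1/r1^3) / (M2/r2^3) = (74.09/3.31^3) / (34.68/4.33^3) = 4.7826

4.7826


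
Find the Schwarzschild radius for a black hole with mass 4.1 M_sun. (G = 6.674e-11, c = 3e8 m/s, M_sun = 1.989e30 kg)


M = 4.1 * 1.989e30 kg = 8.1549e+30 kg. rs = 2GM/c^2 = 2 * 6.674e-11 * 8.1549e+30 / (3e8)^2 = 12094.6228

12094.6228 m


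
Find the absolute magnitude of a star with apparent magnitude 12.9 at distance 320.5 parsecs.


M = m - 5*log10(d) + 5 = 12.9 - 5*log10(320.5) + 5 = 5.3709

5.3709


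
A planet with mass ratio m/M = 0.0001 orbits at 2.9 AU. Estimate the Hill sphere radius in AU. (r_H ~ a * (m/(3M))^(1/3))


r_H = a * (m/3M)^(1/3) = 2.9 * (0.0001/3)^(1/3) = 0.0933

0.0933 AU


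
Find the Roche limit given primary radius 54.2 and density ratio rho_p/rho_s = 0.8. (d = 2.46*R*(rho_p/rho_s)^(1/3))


d_Roche = 2.46 * 54.2 * 0.8^(1/3) = 123.7745

123.7745


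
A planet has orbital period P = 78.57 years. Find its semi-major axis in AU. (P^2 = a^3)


a = P^(2/3) = 78.57^(2/3) = 18.3444

18.3444 AU


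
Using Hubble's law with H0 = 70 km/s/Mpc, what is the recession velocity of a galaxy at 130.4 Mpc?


v = H0 * d = 70 * 130.4 = 9128.0

9128.0 km/s


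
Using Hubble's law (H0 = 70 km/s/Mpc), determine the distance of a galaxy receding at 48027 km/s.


d = v / H0 = 48027 / 70 = 686.1

686.1 Mpc


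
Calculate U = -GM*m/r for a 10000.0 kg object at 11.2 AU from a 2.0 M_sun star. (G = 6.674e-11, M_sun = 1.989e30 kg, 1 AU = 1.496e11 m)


M = 2.0 * 1.989e30 kg = 3.978e+30 kg; r = 11.2 AU * 1.496e11 m/AU = 1.67552e+12 m. U = -GM*m/r = -(6.674e-11 * 3.978e+30 * 10000.0) / 1.67552e+12 = -1.585e+12

-1.585e+12 J


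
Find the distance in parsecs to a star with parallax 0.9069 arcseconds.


d = 1/p = 1/0.9069 = 1.1027

1.1027 pc


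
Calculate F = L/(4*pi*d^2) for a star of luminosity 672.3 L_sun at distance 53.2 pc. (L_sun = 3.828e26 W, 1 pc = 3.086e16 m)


F = L / (4*pi*d^2) = 2.574e+29 / (4*pi*(1.642e+18)^2) = 7.598e-09

7.598e-09 W/m^2


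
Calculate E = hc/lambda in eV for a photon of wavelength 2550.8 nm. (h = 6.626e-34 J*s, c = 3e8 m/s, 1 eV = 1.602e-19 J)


E = hc/lambda = 6.626e-34 * 3e8 / 2.551e-06 = 7.793e-20 J = 0.4864 eV

0.4864 eV


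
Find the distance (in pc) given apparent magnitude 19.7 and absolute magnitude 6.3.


d = 10^((m - M + 5)/5) = 10^((19.7 - 6.3 + 5)/5) = 4786.3009

4786.3009 pc


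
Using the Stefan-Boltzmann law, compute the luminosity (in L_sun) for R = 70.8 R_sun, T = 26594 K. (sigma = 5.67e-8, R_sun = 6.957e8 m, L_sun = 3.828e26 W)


R = 70.8 * 6.957e8 m = 4.925556e+10 m. L = 4*pi*R^2*sigma*T^4 = 4*pi*(4.925556e+10)^2 * 5.67e-8 * 26594^4 = 8.646455341e+32 W. L/L_sun = 8.646455341e+32 / 3.828e26 = 2.259e+06

2.259e+06 L_sun


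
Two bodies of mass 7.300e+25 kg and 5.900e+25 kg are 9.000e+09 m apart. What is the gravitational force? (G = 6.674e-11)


F = G*m1*m2/r^2 = 6.674e-11 * 7.300e+25 * 5.900e+25 / (9.000e+09)^2 = 6.674e-11 * 4.307e+51 / 8.100e+19 = 3.549e+21

3.549e+21 N


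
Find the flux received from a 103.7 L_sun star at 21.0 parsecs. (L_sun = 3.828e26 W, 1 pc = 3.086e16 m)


F = L / (4*pi*d^2) = 3.970e+28 / (4*pi*(6.481e+17)^2) = 7.522e-09

7.522e-09 W/m^2


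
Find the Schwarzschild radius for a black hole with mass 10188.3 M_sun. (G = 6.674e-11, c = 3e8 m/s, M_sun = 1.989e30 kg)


M = 10188.3 * 1.989e30 kg = 2.02645287e+34 kg. rs = 2GM/c^2 = 2 * 6.674e-11 * 2.02645287e+34 / (3e8)^2 = 3.005e+07

3.005e+07 m


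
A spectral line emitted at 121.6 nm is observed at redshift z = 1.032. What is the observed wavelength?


lam_obs = lam_emit * (1 + z) = 121.6 * (1 + 1.032) = 247.0912

247.0912 nm


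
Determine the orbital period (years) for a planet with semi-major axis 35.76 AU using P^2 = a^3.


P = a^(3/2) = 35.76^1.5 = 213.8436

213.8436 years


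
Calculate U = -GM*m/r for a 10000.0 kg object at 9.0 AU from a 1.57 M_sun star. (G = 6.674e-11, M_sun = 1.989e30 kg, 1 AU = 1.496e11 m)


M = 1.57 * 1.989e30 kg = 3.12273e+30 kg; r = 9.0 AU * 1.496e11 m/AU = 1.3464e+12 m. U = -GM*m/r = -(6.674e-11 * 3.12273e+30 * 10000.0) / 1.3464e+12 = -1.548e+12

-1.548e+12 J


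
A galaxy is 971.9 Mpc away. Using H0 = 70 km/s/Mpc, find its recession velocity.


v = H0 * d = 70 * 971.9 = 68033.0

68033.0 km/s


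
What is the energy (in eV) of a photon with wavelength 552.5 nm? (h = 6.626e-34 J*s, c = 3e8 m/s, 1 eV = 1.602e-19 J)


E = hc/lambda = 6.626e-34 * 3e8 / 5.525e-07 = 3.598e-19 J = 2.2458 eV

2.2458 eV


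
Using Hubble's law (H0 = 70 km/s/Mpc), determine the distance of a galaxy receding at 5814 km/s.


d = v / H0 = 5814 / 70 = 83.0571

83.0571 Mpc


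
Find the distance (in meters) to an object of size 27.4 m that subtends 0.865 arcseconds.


D = size / theta_rad, theta_rad = 0.865 * pi/(180*3600) = 4.194e-06, D = 6.534e+06

6.534e+06 m


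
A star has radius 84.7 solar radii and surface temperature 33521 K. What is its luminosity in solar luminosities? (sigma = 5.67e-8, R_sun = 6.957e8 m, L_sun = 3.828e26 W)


R = 84.7 * 6.957e8 m = 5.892579e+10 m. L = 4*pi*R^2*sigma*T^4 = 4*pi*(5.892579e+10)^2 * 5.67e-8 * 33521^4 = 3.123716521e+33 W. L/L_sun = 3.123716521e+33 / 3.828e26 = 8.160e+06

8.160e+06 L_sun


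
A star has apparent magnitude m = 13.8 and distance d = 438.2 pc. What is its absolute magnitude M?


M = m - 5*log10(d) + 5 = 13.8 - 5*log10(438.2) + 5 = 5.5916

5.5916


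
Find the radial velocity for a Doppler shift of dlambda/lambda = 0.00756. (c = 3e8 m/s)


v = (dlambda/lambda) * c = 0.00756 * 3e8 = 2.268e+06

2.268e+06 m/s


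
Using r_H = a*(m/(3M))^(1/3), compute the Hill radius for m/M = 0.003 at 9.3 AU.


r_H = a * (m/3M)^(1/3) = 9.3 * (0.003/3)^(1/3) = 0.93

0.93 AU


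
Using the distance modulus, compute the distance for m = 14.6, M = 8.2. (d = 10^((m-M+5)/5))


d = 10^((m - M + 5)/5) = 10^((14.6 - 8.2 + 5)/5) = 190.5461

190.5461 pc


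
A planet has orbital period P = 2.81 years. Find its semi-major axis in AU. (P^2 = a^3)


a = P^(2/3) = 2.81^(2/3) = 1.9913

1.9913 AU


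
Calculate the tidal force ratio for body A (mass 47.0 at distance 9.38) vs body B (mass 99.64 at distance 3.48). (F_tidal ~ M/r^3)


Ratio = (M1/r1^3) / (M2/r2^3) = (47.0/9.38^3) / (99.64/3.48^3) = 0.0241

0.0241


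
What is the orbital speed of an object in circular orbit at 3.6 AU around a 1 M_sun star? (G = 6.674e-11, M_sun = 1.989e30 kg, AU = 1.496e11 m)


v = sqrt(GM/r) = sqrt(6.674e-11 * 1.989e+30 / 5.386e+11) = 15699.7756

15699.7756 m/s


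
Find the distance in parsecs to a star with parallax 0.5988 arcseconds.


d = 1/p = 1/0.5988 = 1.67

1.67 pc


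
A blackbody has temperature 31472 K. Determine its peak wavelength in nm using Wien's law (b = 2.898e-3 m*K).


lam_max = b / T = 2.898e-3 / 31472 = 9.208e-08 m = 92.0819 nm

92.0819 nm


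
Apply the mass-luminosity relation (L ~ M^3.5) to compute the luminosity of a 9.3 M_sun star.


L/L_sun = (M/M_sun)^3.5 = 9.3^3.5 = 2452.9592

2452.9592 L_sun


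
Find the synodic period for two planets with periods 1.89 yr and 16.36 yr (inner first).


1/P_syn = |1/P1 - 1/P2| = |1/1.89 - 1/16.36| => P_syn = 2.1369

2.1369 years


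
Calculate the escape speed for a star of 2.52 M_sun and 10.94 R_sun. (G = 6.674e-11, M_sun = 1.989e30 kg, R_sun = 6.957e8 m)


M = 2.52 * 1.989e30 kg = 5.01228e+30 kg; R = 10.94 * 6.957e8 m = 7.610958e+09 m. v_esc = sqrt(2GM/R) = sqrt(2 * 6.674e-11 * 5.01228e+30 / 7.610958e+09) = 296487.3021

296487.3021 m/s


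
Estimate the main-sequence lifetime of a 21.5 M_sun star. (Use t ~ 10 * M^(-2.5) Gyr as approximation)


t = 10 * M^(-2.5) = 10 * 21.5^(-2.5) = 0.0047

0.0047 Gyr


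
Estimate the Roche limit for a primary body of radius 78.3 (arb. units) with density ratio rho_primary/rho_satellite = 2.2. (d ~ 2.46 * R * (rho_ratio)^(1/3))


d_Roche = 2.46 * 78.3 * 2.2^(1/3) = 250.5173

250.5173


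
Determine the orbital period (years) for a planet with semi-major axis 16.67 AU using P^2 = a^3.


P = a^(3/2) = 16.67^1.5 = 68.0618

68.0618 years


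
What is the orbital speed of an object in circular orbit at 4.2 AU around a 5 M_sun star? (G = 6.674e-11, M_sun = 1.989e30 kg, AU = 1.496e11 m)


v = sqrt(GM/r) = sqrt(6.674e-11 * 9.945e+30 / 6.283e+11) = 32501.6233

32501.6233 m/s


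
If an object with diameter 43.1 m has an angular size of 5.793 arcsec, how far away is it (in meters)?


D = size / theta_rad, theta_rad = 5.793 * pi/(180*3600) = 2.809e-05, D = 1.535e+06

1.535e+06 m


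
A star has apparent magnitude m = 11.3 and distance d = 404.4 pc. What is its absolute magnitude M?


M = m - 5*log10(d) + 5 = 11.3 - 5*log10(404.4) + 5 = 3.2659

3.2659


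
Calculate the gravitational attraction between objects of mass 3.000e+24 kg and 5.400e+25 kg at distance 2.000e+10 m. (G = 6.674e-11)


F = G*m1*m2/r^2 = 6.674e-11 * 3.000e+24 * 5.400e+25 / (2.000e+10)^2 = 6.674e-11 * 1.620e+50 / 4.000e+20 = 2.703e+19

2.703e+19 N
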